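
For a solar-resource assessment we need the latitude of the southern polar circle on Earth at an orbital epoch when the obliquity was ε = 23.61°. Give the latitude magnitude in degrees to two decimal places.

The polar circle is the lowest latitude that experiences at least one full rotation of continuous darkness at the northern-summer solstice; it lies at |φ| = 90° − ε = 90° − 23.61° = 66.39°.

66.39°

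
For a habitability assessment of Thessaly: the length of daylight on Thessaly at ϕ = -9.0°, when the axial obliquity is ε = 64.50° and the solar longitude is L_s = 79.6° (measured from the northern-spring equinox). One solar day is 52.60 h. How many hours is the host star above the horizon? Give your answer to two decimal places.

21.10 h

Solar declination: sin δ = sin ε · sin L_s = sin 64.50° × sin 79.6° = 0.88776, so δ = +62.593°.
cos h₀ = −tan ϕ · tan δ = −tan(-9.0°) × tan(+62.593°) = 0.3055, so h₀ = 1.2604 rad = 72.21°.
Daylight = 2h₀/(2π) × 52.60 h = (1.2604/π) × 52.60 = 21.10 h.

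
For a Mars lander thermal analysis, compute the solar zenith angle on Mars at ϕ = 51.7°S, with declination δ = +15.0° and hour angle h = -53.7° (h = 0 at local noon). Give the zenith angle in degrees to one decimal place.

cos θ_z = sin ϕ sin δ + cos ϕ cos δ cos h = -0.203115 + 0.354415 = 0.151300.
θ_z = arccos(0.151300) = 81.3°.

θ_z = 81.3°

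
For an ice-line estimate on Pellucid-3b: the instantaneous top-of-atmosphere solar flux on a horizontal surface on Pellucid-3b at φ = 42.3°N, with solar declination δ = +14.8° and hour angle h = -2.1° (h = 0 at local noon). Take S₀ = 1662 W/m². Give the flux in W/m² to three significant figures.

cos θ_z = sin φ sin δ + cos φ cos δ cos h = 0.171918 + 0.714612 = 0.886530.
Flux = S₀ · cos θ_z = 1662 × 0.886530 = 1473 W/m².

1.47e+03 W/m²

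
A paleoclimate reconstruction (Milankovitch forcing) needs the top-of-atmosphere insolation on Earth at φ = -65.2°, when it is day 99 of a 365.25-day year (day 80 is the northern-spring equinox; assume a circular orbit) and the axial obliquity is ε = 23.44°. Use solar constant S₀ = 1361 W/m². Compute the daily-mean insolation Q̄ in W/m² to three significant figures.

Solar longitude: λ_s = 360° × (99 − 80)/365.25 = 18.727°.
sin δ = sin 23.44° × sin 18.727° = 0.12771, so δ = +7.337°.
cos H₀ = −tan(-65.2°) tan(+7.337°) = 0.2787, H₀ = 1.2884 rad.
Bracket: H₀ sin φ sin δ + cos φ cos δ sin H₀ = 1.2884×-0.90778×0.12771 + 0.41945×0.99181×0.96038 = -0.149368 + 0.399532 = 0.250164.
Q̄ = (S₀/π) × [bracket] = (1361/π) × 0.250164 = 108.4 W/m².

Q̄ ≈ 108 W/m²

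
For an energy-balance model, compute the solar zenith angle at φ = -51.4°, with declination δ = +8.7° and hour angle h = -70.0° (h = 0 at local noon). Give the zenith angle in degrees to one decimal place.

θ_z = 84.7°

cos θ_z = sin φ sin δ + cos φ cos δ cos h = -0.118213 + 0.210924 = 0.092711.
θ_z = arccos(0.092711) = 84.7°.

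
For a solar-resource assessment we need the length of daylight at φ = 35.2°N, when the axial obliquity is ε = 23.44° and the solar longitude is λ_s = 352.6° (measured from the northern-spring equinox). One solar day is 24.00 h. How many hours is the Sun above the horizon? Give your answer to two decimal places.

Solar declination: sin δ = sin ε · sin λ_s = sin 23.44° × sin 352.6° = -0.05123, so δ = -2.937°.
cos H₀ = −tan φ · tan δ = −tan(+35.2°) × tan(-2.937°) = 0.0362, so H₀ = 1.5346 rad = 87.93°.
Daylight = 2H₀/(2π) × 24.00 h = (1.5346/π) × 24.00 = 11.72 h.

11.72 h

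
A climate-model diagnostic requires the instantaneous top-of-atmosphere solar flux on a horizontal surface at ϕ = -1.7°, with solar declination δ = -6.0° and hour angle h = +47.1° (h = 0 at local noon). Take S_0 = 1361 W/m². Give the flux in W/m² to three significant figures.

925 W/m²

cos θ_z = sin ϕ sin δ + cos ϕ cos δ cos h = 0.003101 + 0.676694 = 0.679795.
Flux = S_0 · cos θ_z = 1361 × 0.679795 = 925.2 W/m².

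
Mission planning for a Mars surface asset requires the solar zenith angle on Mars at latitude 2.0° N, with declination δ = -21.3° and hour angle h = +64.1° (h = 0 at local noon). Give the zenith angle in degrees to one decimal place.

cos θ_z = sin ϕ sin δ + cos ϕ cos δ cos h = -0.012677 + 0.406716 = 0.394039.
θ_z = arccos(0.394039) = 66.8°.

θ_z = 66.8°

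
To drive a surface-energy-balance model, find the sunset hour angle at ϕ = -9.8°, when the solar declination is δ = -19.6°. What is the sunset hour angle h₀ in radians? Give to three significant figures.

h₀ = 1.63 rad

cos h₀ = −tan ϕ · tan δ = −tan(-9.8°) × tan(-19.600°) = -0.0615, so h₀ = 1.6323 rad = 93.53°.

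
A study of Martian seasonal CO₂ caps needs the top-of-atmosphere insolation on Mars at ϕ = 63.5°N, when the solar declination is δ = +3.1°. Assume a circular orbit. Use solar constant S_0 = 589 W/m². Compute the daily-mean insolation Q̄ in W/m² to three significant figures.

Q̄ ≈ 98.3 W/m²

cos h₀ = −tan(+63.5°) tan(+3.100°) = -0.1086, h₀ = 1.6796 rad.
Bracket: h₀ sin ϕ sin δ + cos ϕ cos δ sin h₀ = 1.6796×0.89493×0.05408 + 0.44620×0.99854×0.99408 = 0.081289 + 0.442911 = 0.524200.
Q̄ = (S_0/π) × [bracket] = (589/π) × 0.524200 = 98.28 W/m².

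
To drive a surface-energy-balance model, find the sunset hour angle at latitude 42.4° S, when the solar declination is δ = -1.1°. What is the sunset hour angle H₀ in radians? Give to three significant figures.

H₀ = 1.59 rad

cos H₀ = −tan φ · tan δ = −tan(-42.4°) × tan(-1.100°) = -0.0175, so H₀ = 1.5883 rad = 91.00°.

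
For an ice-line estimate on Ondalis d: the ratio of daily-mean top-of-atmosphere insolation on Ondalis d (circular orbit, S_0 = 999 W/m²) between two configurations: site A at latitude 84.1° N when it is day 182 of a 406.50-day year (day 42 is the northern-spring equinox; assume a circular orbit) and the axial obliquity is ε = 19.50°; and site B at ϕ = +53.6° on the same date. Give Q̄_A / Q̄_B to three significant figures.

— Configuration A (ϕ=+84.1°):
Solar longitude: L_s = 360° × (182 − 42)/406.50 = 123.985°.
sin δ = sin 19.50° × sin 123.985° = 0.27679, so δ = +16.069°.
cos h₀ = −tan(+84.1°) tan(+16.069°) = -2.7873 ≤ −1 ⇒ polar day, h₀ = π.
Bracket: h₀ sin ϕ sin δ + cos ϕ cos δ sin h₀ = 3.1416×0.99470×0.27679 + 0.10279×0.96093×0.00000 = 0.864955 + 0.000000 = 0.864955.
Q̄ = (S_0/π) × [bracket] = (999/π) × 0.864955 = 275.05 W/m².
— Configuration B (ϕ=+53.6°):
cos h₀ = −tan(+53.6°) tan(+16.069°) = -0.3907, h₀ = 1.9722 rad.
Bracket: h₀ sin ϕ sin δ + cos ϕ cos δ sin h₀ = 1.9722×0.80489×0.27679 + 0.59342×0.96093×0.92052 = 0.439378 + 0.524913 = 0.964291.
Q̄ = (S_0/π) × [bracket] = (999/π) × 0.964291 = 306.64 W/m².
Ratio Q̄_A / Q̄_B = 275.05 / 306.64 = 0.8970.

Q̄_A / Q̄_B ≈ 0.897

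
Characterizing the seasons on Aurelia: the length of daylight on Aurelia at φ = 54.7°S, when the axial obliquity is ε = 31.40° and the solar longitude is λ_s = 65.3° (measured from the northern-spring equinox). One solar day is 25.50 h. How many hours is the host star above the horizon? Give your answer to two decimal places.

5.76 h

Solar declination: sin δ = sin ε · sin λ_s = sin 31.40° × sin 65.3° = 0.47334, so δ = +28.251°.
cos H₀ = −tan φ · tan δ = −tan(-54.7°) × tan(+28.251°) = 0.7589, so H₀ = 0.7091 rad = 40.63°.
Daylight = 2H₀/(2π) × 25.50 h = (0.7091/π) × 25.50 = 5.76 h.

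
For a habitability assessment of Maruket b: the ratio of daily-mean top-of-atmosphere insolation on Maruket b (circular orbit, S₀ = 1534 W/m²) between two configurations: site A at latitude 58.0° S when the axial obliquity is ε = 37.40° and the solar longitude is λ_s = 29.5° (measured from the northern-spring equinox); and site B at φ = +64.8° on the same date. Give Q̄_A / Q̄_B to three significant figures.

Q̄_A / Q̄_B ≈ 0.186

— Configuration A (φ=-58.0°):
Solar declination: sin δ = sin ε · sin λ_s = sin 37.40° × sin 29.5° = 0.29909, so δ = +17.403°.
cos H₀ = −tan(-58.0°) tan(+17.403°) = 0.5016, H₀ = 1.0454 rad.
Bracket: H₀ sin φ sin δ + cos φ cos δ sin H₀ = 1.0454×-0.84805×0.29909 + 0.52992×0.95423×0.86510 = -0.265159 + 0.437451 = 0.172292.
Q̄ = (S₀/π) × [bracket] = (1534/π) × 0.172292 = 84.128 W/m².
— Configuration B (φ=+64.8°):
cos H₀ = −tan(+64.8°) tan(+17.403°) = -0.6661, H₀ = 2.2997 rad.
Bracket: H₀ sin φ sin δ + cos φ cos δ sin H₀ = 2.2997×0.90483×0.29909 + 0.42578×0.95423×0.74588 = 0.622358 + 0.303045 = 0.925403.
Q̄ = (S₀/π) × [bracket] = (1534/π) × 0.925403 = 451.86 W/m².
Ratio Q̄_A / Q̄_B = 84.128 / 451.86 = 0.1862.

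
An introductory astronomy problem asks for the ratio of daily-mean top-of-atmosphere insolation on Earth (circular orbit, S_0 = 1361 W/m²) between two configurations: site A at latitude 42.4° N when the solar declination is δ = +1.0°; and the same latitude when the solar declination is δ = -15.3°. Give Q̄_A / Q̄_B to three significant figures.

Q̄_A / Q̄_B ≈ 1.66

— Configuration A (ϕ=+42.4°):
cos h₀ = −tan(+42.4°) tan(+1.000°) = -0.0159, h₀ = 1.5867 rad.
Bracket: h₀ sin ϕ sin δ + cos ϕ cos δ sin h₀ = 1.5867×0.67430×0.01745 + 0.73846×0.99985×0.99987 = 0.018670 + 0.738253 = 0.756923.
Q̄ = (S_0/π) × [bracket] = (1361/π) × 0.756923 = 327.91 W/m².
— Configuration B (ϕ=+42.4°):
cos h₀ = −tan(+42.4°) tan(-15.300°) = 0.2498, h₀ = 1.3183 rad.
Bracket: h₀ sin ϕ sin δ + cos ϕ cos δ sin h₀ = 1.3183×0.67430×-0.26387 + 0.73846×0.96456×0.96830 = -0.234562 + 0.689709 = 0.455147.
Q̄ = (S_0/π) × [bracket] = (1361/π) × 0.455147 = 197.18 W/m².
Ratio Q̄_A / Q̄_B = 327.91 / 197.18 = 1.663.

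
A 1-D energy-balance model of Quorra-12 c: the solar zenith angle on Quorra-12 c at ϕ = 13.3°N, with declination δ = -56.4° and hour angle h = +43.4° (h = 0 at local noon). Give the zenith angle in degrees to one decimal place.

θ_z = 78.5°

cos θ_z = sin ϕ sin δ + cos ϕ cos δ cos h = -0.191613 + 0.391296 = 0.199683.
θ_z = arccos(0.199683) = 78.5°.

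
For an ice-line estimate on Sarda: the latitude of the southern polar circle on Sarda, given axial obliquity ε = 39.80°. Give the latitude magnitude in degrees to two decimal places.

The polar circle is the lowest latitude that experiences at least one full rotation of continuous darkness at the northern-summer solstice; it lies at |ϕ| = 90° − ε = 90° − 39.80° = 50.20°.

50.20°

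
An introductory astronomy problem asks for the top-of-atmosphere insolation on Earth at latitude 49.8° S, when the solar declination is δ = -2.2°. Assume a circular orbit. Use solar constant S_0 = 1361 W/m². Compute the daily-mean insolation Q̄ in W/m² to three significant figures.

Q̄ ≈ 300 W/m²

cos h₀ = −tan(-49.8°) tan(-2.200°) = -0.0455, h₀ = 1.6163 rad.
Bracket: h₀ sin ϕ sin δ + cos ϕ cos δ sin h₀ = 1.6163×-0.76380×-0.03839 + 0.64546×0.99926×0.99897 = 0.047394 + 0.644318 = 0.691712.
Q̄ = (S_0/π) × [bracket] = (1361/π) × 0.691712 = 299.7 W/m².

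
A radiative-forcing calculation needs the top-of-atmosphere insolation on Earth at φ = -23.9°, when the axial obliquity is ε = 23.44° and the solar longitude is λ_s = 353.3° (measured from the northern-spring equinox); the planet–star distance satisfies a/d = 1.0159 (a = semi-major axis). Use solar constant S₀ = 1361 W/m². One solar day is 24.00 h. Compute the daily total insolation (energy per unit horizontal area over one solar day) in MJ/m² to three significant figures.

Solar declination: sin δ = sin ε · sin λ_s = sin 23.44° × sin 353.3° = -0.04641, so δ = -2.660°.
cos H₀ = −tan(-23.9°) tan(-2.660°) = -0.0206, H₀ = 1.5914 rad.
Bracket: H₀ sin φ sin δ + cos φ cos δ sin H₀ = 1.5914×-0.40514×-0.04641 + 0.91425×0.99892×0.99979 = 0.029922 + 0.913071 = 0.942993.
Inverse-square distance factor (a/d)² = 1.0159² = 1.032053.
Q̄ = (S₀/π) × 1.032053 × [bracket] = (1361/π) × 1.032053 × 0.942993 = 421.62 W/m².
Daily total = Q̄ × 24.00 h × 3600 s/h = 421.62 × 24.00 × 3600 / 10⁶ = 36.43 MJ/m².

36.4 MJ/m²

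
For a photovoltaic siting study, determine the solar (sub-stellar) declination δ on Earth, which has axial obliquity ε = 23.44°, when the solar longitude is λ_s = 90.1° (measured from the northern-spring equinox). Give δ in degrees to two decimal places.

δ = +23.44°

sin δ = sin ε · sin λ_s = sin 23.44° × sin 90.1° = 0.397788.
δ = arcsin(0.397788) = +23.44°.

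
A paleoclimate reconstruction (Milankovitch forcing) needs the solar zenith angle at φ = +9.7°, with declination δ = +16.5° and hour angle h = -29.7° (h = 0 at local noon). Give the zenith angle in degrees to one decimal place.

θ_z = 29.7°

cos θ_z = sin φ sin δ + cos φ cos δ cos h = 0.047854 + 0.820954 = 0.868808.
θ_z = arccos(0.868808) = 29.7°.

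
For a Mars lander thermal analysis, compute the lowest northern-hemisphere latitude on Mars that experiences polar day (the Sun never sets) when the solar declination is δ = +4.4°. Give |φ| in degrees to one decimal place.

|φ| = 85.6°

Polar day requires cos H₀ = −tan φ tan δ ≤ −1, i.e. tan φ tan δ ≥ 1.
The boundary is |tan φ| · |tan δ| = 1, so |φ| = 90° − |δ| = 90° − 4.4° = 85.6° in the northern hemisphere.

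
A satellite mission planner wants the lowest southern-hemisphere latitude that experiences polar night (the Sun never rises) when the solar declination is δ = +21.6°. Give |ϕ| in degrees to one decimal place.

Polar night requires cos h₀ = −tan ϕ tan δ ≥ 1, i.e. tan ϕ tan δ ≤ −1.
The boundary is |tan ϕ| · |tan δ| = 1, so |ϕ| = 90° − |δ| = 90° − 21.6° = 68.4° in the southern hemisphere.

|ϕ| = 68.4°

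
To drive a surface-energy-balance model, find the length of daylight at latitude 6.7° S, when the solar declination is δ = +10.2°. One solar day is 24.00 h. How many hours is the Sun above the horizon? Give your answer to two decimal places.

cos h₀ = −tan ϕ · tan δ = −tan(-6.7°) × tan(+10.200°) = 0.0211, so h₀ = 1.5497 rad = 88.79°.
Daylight = 2h₀/(2π) × 24.00 h = (1.5497/π) × 24.00 = 11.84 h.

11.84 h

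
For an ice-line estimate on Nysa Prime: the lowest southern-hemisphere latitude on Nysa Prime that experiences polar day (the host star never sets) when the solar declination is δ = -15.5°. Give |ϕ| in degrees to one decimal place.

|ϕ| = 74.5°

Polar day requires cos h₀ = −tan ϕ tan δ ≤ −1, i.e. tan ϕ tan δ ≥ 1.
The boundary is |tan ϕ| · |tan δ| = 1, so |ϕ| = 90° − |δ| = 90° − 15.5° = 74.5° in the southern hemisphere.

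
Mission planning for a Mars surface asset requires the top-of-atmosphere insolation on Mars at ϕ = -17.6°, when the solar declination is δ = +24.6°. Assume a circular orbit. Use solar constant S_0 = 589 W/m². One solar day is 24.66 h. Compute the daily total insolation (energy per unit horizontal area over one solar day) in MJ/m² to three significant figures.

11.3 MJ/m²

cos h₀ = −tan(-17.6°) tan(+24.600°) = 0.1452, h₀ = 1.4250 rad.
Bracket: h₀ sin ϕ sin δ + cos ϕ cos δ sin h₀ = 1.4250×-0.30237×0.41628 + 0.95319×0.90924×0.98940 = -0.179366 + 0.857492 = 0.678126.
Q̄ = (S_0/π) × [bracket] = (589/π) × 0.678126 = 127.14 W/m².
Daily total = Q̄ × 24.66 h × 3600 s/h = 127.14 × 24.66 × 3600 / 10⁶ = 11.29 MJ/m².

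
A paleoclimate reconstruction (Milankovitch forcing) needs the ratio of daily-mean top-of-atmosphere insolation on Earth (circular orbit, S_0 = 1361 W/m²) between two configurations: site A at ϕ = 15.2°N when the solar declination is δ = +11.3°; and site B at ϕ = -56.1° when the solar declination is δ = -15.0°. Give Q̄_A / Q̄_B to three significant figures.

Q̄_A / Q̄_B ≈ 1.12

— Configuration A (ϕ=+15.2°):
cos h₀ = −tan(+15.2°) tan(+11.300°) = -0.0543, h₀ = 1.6251 rad.
Bracket: h₀ sin ϕ sin δ + cos ϕ cos δ sin h₀ = 1.6251×0.26219×0.19595 + 0.96502×0.98061×0.99853 = 0.083491 + 0.944917 = 1.028408.
Q̄ = (S_0/π) × [bracket] = (1361/π) × 1.028408 = 445.53 W/m².
— Configuration B (ϕ=-56.1°):
cos h₀ = −tan(-56.1°) tan(-15.000°) = -0.3988, h₀ = 1.9810 rad.
Bracket: h₀ sin ϕ sin δ + cos ϕ cos δ sin h₀ = 1.9810×-0.83001×-0.25882 + 0.55775×0.96593×0.91706 = 0.425565 + 0.494064 = 0.919629.
Q̄ = (S_0/π) × [bracket] = (1361/π) × 0.919629 = 398.40 W/m².
Ratio Q̄_A / Q̄_B = 445.53 / 398.40 = 1.118.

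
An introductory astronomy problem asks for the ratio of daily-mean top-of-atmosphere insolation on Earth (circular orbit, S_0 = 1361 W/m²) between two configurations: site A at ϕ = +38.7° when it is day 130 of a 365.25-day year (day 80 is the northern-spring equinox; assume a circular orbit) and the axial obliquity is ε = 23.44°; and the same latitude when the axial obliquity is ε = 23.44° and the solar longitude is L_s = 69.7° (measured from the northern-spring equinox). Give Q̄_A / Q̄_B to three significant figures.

Q̄_A / Q̄_B ≈ 0.943

— Configuration A (ϕ=+38.7°):
Solar longitude: L_s = 360° × (130 − 80)/365.25 = 49.281°.
sin δ = sin 23.44° × sin 49.281° = 0.30149, so δ = +17.547°.
cos h₀ = −tan(+38.7°) tan(+17.547°) = -0.2533, h₀ = 1.8269 rad.
Bracket: h₀ sin ϕ sin δ + cos ϕ cos δ sin h₀ = 1.8269×0.62524×0.30149 + 0.78043×0.95347×0.96738 = 0.344377 + 0.719844 = 1.064221.
Q̄ = (S_0/π) × [bracket] = (1361/π) × 1.064221 = 461.04 W/m².
— Configuration B (ϕ=+38.7°):
Solar declination: sin δ = sin ε · sin L_s = sin 23.44° × sin 69.7° = 0.37308, so δ = +21.906°.
cos h₀ = −tan(+38.7°) tan(+21.906°) = -0.3222, h₀ = 1.8988 rad.
Bracket: h₀ sin ϕ sin δ + cos ϕ cos δ sin h₀ = 1.8988×0.62524×0.37308 + 0.78043×0.92780×0.94669 = 0.442923 + 0.685482 = 1.128405.
Q̄ = (S_0/π) × [bracket] = (1361/π) × 1.128405 = 488.85 W/m².
Ratio Q̄_A / Q̄_B = 461.04 / 488.85 = 0.9431.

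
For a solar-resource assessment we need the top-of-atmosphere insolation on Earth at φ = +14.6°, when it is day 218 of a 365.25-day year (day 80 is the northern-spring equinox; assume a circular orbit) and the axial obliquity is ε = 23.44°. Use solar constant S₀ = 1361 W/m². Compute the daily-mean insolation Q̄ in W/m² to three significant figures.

Solar longitude: λ_s = 360° × (218 − 80)/365.25 = 136.016°.
sin δ = sin 23.44° × sin 136.016° = 0.27625, so δ = +16.036°.
cos H₀ = −tan(+14.6°) tan(+16.036°) = -0.0749, H₀ = 1.6457 rad.
Bracket: H₀ sin φ sin δ + cos φ cos δ sin H₀ = 1.6457×0.25207×0.27625 + 0.96771×0.96109×0.99719 = 0.114597 + 0.927443 = 1.042040.
Q̄ = (S₀/π) × [bracket] = (1361/π) × 1.042040 = 451.4 W/m².

Q̄ ≈ 451 W/m²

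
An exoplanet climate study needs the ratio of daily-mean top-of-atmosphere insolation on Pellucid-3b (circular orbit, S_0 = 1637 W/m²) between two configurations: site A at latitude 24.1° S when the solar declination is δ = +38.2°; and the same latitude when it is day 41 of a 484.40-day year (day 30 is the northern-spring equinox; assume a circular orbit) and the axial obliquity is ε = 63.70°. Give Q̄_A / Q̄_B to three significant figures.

Q̄_A / Q̄_B ≈ 0.443

— Configuration A (ϕ=-24.1°):
cos h₀ = −tan(-24.1°) tan(+38.200°) = 0.3520, h₀ = 1.2111 rad.
Bracket: h₀ sin ϕ sin δ + cos ϕ cos δ sin h₀ = 1.2111×-0.40833×0.61841 + 0.91283×0.78586×0.93600 = -0.305821 + 0.671446 = 0.365625.
Q̄ = (S_0/π) × [bracket] = (1637/π) × 0.365625 = 190.52 W/m².
— Configuration B (ϕ=-24.1°):
Solar longitude: L_s = 360° × (41 − 30)/484.40 = 8.175°.
sin δ = sin 63.70° × sin 8.175° = 0.12748, so δ = +7.324°.
cos h₀ = −tan(-24.1°) tan(+7.324°) = 0.0575, h₀ = 1.5133 rad.
Bracket: h₀ sin ϕ sin δ + cos ϕ cos δ sin h₀ = 1.5133×-0.40833×0.12748 + 0.91283×0.99184×0.99835 = -0.078773 + 0.903887 = 0.825114.
Q̄ = (S_0/π) × [bracket] = (1637/π) × 0.825114 = 429.94 W/m².
Ratio Q̄_A / Q̄_B = 190.52 / 429.94 = 0.4431.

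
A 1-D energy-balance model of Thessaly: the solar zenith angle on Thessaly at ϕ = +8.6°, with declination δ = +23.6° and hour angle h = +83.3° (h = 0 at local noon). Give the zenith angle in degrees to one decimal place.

θ_z = 80.5°

cos θ_z = sin ϕ sin δ + cos ϕ cos δ cos h = 0.059866 + 0.105711 = 0.165577.
θ_z = arccos(0.165577) = 80.5°.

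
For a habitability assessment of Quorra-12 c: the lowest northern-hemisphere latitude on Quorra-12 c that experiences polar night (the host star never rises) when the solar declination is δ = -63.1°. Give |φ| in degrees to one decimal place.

Polar night requires cos H₀ = −tan φ tan δ ≥ 1, i.e. tan φ tan δ ≤ −1.
The boundary is |tan φ| · |tan δ| = 1, so |φ| = 90° − |δ| = 90° − 63.1° = 26.9° in the northern hemisphere.

|φ| = 26.9°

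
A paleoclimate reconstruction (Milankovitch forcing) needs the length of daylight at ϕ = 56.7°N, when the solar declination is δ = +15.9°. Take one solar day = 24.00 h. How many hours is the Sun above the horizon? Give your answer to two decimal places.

15.43 h

cos h₀ = −tan ϕ · tan δ = −tan(+56.7°) × tan(+15.900°) = -0.4337, so h₀ = 2.0193 rad = 115.70°.
Daylight = 2h₀/(2π) × 24.00 h = (2.0193/π) × 24.00 = 15.43 h.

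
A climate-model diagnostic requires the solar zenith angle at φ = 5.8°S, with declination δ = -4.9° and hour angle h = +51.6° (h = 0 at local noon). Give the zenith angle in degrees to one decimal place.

θ_z = 51.4°

cos θ_z = sin φ sin δ + cos φ cos δ cos h = 0.008632 + 0.615709 = 0.624341.
θ_z = arccos(0.624341) = 51.4°.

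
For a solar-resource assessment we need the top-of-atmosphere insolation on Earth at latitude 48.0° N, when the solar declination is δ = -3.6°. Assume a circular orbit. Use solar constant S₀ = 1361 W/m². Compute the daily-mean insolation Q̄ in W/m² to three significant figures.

cos H₀ = −tan(+48.0°) tan(-3.600°) = 0.0699, H₀ = 1.5009 rad.
Bracket: H₀ sin φ sin δ + cos φ cos δ sin H₀ = 1.5009×0.74314×-0.06279 + 0.66913×0.99803×0.99756 = -0.070035 + 0.666182 = 0.596147.
Q̄ = (S₀/π) × [bracket] = (1361/π) × 0.596147 = 258.3 W/m².

Q̄ ≈ 258 W/m²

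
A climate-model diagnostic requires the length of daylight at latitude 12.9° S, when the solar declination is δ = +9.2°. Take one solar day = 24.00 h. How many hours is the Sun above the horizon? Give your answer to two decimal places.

cos H₀ = −tan φ · tan δ = −tan(-12.9°) × tan(+9.200°) = 0.0371, so H₀ = 1.5337 rad = 87.87°.
Daylight = 2H₀/(2π) × 24.00 h = (1.5337/π) × 24.00 = 11.72 h.

11.72 h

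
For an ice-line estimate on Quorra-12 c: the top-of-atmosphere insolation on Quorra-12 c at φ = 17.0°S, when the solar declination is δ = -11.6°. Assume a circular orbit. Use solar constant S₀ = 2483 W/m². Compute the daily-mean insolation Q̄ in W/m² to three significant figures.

Q̄ ≈ 815 W/m²

cos H₀ = −tan(-17.0°) tan(-11.600°) = -0.0628, H₀ = 1.6336 rad.
Bracket: H₀ sin φ sin δ + cos φ cos δ sin H₀ = 1.6336×-0.29237×-0.20108 + 0.95630×0.97958×0.99803 = 0.096039 + 0.934927 = 1.030966.
Q̄ = (S₀/π) × [bracket] = (2483/π) × 1.030966 = 814.8 W/m².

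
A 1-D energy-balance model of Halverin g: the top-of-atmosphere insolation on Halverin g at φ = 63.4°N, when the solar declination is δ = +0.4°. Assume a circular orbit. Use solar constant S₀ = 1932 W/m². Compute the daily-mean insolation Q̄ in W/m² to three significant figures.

cos H₀ = −tan(+63.4°) tan(+0.400°) = -0.0139, H₀ = 1.5847 rad.
Bracket: H₀ sin φ sin δ + cos φ cos δ sin H₀ = 1.5847×0.89415×0.00698 + 0.44776×0.99998×0.99990 = 0.009890 + 0.447706 = 0.457596.
Q̄ = (S₀/π) × [bracket] = (1932/π) × 0.457596 = 281.4 W/m².

Q̄ ≈ 281 W/m²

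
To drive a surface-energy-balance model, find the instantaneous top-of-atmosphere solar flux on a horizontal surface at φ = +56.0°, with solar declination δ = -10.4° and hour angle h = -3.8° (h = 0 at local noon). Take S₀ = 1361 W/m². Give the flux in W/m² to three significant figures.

543 W/m²

cos θ_z = sin φ sin δ + cos φ cos δ cos h = -0.149657 + 0.548797 = 0.399140.
Flux = S₀ · cos θ_z = 1361 × 0.399140 = 543.2 W/m².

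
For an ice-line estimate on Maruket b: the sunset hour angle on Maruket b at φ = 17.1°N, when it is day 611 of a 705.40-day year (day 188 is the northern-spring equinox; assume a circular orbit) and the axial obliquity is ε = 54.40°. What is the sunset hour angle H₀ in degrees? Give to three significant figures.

H₀ = 80.4°

Solar longitude: λ_s = 360° × (611 − 188)/705.40 = 215.878°.
sin δ = sin 54.40° × sin 215.878° = -0.47652, so δ = -28.458°.
cos H₀ = −tan φ · tan δ = −tan(+17.1°) × tan(-28.458°) = 0.1667, so H₀ = 1.4033 rad = 80.40°.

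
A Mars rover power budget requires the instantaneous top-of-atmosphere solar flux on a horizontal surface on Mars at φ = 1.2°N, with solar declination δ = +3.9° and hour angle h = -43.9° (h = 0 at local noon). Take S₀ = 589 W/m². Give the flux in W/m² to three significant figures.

cos θ_z = sin φ sin δ + cos φ cos δ cos h = 0.001424 + 0.718725 = 0.720149.
Flux = S₀ · cos θ_z = 589 × 0.720149 = 424.2 W/m².

424 W/m²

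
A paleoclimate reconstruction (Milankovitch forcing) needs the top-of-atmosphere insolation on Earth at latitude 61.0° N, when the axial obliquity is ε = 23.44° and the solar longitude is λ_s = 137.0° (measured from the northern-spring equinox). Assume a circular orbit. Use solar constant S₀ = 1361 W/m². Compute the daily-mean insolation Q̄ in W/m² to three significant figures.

Solar declination: sin δ = sin ε · sin λ_s = sin 23.44° × sin 137.0° = 0.27129, so δ = +15.741°.
cos H₀ = −tan(+61.0°) tan(+15.741°) = -0.5085, H₀ = 2.1042 rad.
Bracket: H₀ sin φ sin δ + cos φ cos δ sin H₀ = 2.1042×0.87462×0.27129 + 0.48481×0.96250×0.86107 = 0.499275 + 0.401801 = 0.901076.
Q̄ = (S₀/π) × [bracket] = (1361/π) × 0.901076 = 390.4 W/m².

Q̄ ≈ 390 W/m²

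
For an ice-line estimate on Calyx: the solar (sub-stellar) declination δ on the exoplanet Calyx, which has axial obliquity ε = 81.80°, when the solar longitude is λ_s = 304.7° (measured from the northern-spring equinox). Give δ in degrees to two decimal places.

δ = -54.46°

sin δ = sin ε · sin λ_s = sin 81.80° × sin 304.7° = -0.813739.
δ = arcsin(-0.813739) = -54.46°.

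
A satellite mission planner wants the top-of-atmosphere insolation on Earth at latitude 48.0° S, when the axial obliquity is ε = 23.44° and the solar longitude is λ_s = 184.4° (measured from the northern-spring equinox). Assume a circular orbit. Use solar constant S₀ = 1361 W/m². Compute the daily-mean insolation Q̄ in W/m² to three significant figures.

Solar declination: sin δ = sin ε · sin λ_s = sin 23.44° × sin 184.4° = -0.03052, so δ = -1.749°.
cos H₀ = −tan(-48.0°) tan(-1.749°) = -0.0339, H₀ = 1.6047 rad.
Bracket: H₀ sin φ sin δ + cos φ cos δ sin H₀ = 1.6047×-0.74314×-0.03052 + 0.66913×0.99953×0.99942 = 0.036396 + 0.668428 = 0.704824.
Q̄ = (S₀/π) × [bracket] = (1361/π) × 0.704824 = 305.3 W/m².

Q̄ ≈ 305 W/m²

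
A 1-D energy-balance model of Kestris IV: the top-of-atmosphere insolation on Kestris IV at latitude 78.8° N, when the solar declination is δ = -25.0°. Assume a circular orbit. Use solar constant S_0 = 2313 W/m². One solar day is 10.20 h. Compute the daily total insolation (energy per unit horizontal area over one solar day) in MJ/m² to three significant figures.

0.00 MJ/m²

cos h₀ = −tan(+78.8°) tan(-25.000°) = 2.3550 ≥ 1 ⇒ polar night, h₀ = 0 and Q̄ = 0.
Daily total = Q̄ × 10.20 h × 3600 s/h = 0.00 MJ/m².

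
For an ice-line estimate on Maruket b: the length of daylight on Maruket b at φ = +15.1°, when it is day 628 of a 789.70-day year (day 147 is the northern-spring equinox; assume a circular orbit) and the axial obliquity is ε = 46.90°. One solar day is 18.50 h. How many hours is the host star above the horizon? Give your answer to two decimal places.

Solar longitude: λ_s = 360° × (628 − 147)/789.70 = 219.273°.
sin δ = sin 46.90° × sin 219.273° = -0.46221, so δ = -27.530°.
cos H₀ = −tan φ · tan δ = −tan(+15.1°) × tan(-27.530°) = 0.1406, so H₀ = 1.4297 rad = 81.92°.
Daylight = 2H₀/(2π) × 18.50 h = (1.4297/π) × 18.50 = 8.42 h.

8.42 h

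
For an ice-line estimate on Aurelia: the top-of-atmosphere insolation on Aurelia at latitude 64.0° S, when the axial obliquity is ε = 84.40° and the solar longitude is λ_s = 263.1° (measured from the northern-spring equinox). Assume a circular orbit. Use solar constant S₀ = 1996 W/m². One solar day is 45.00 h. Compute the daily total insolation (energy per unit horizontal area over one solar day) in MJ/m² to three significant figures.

Solar declination: sin δ = sin ε · sin λ_s = sin 84.40° × sin 263.1° = -0.98802, so δ = -81.122°.
cos H₀ = −tan(-64.0°) tan(-81.122°) = -13.1260 ≤ −1 ⇒ polar day, H₀ = π.
Bracket: H₀ sin φ sin δ + cos φ cos δ sin H₀ = 3.1416×-0.89879×-0.98802 + 0.43837×0.15433×0.00000 = 2.789811 + 0.000000 = 2.789811.
Q̄ = (S₀/π) × [bracket] = (1996/π) × 2.789811 = 1772.5 W/m².
Daily total = Q̄ × 45.00 h × 3600 s/h = 1772.5 × 45.00 × 3600 / 10⁶ = 287.1 MJ/m².

287 MJ/m²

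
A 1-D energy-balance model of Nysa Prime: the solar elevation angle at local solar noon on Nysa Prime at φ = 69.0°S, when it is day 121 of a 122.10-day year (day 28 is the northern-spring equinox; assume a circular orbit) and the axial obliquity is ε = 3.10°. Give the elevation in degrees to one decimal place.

Solar longitude: λ_s = 360° × (121 − 28)/122.10 = 274.201°.
sin δ = sin 3.10° × sin 274.201° = -0.05393, so δ = -3.092°.
At local noon the hour angle is zero, so the zenith angle equals |φ − δ| = |-69.0° − (-3.092°)| = 65.908°.
Elevation = 90° − 65.908° = 24.1°.

24.1°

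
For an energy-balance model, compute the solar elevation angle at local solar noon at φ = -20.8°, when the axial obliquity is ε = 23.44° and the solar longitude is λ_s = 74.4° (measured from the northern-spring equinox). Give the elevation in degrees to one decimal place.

46.7°

Solar declination: sin δ = sin ε · sin λ_s = sin 23.44° × sin 74.4° = 0.38313, so δ = +22.528°.
At local noon the hour angle is zero, so the zenith angle equals |φ − δ| = |-20.8° − (+22.528°)| = 43.328°.
Elevation = 90° − 43.328° = 46.7°.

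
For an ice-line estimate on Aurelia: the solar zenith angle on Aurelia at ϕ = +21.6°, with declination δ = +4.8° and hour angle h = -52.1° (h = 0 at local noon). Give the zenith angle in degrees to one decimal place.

cos θ_z = sin ϕ sin δ + cos ϕ cos δ cos h = 0.030804 + 0.569145 = 0.599949.
θ_z = arccos(0.599949) = 53.1°.

θ_z = 53.1°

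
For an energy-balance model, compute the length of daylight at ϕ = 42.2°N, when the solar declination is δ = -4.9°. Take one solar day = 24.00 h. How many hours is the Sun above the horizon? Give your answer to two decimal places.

cos h₀ = −tan ϕ · tan δ = −tan(+42.2°) × tan(-4.900°) = 0.0777, so h₀ = 1.4930 rad = 85.54°.
Daylight = 2h₀/(2π) × 24.00 h = (1.4930/π) × 24.00 = 11.41 h.

11.41 h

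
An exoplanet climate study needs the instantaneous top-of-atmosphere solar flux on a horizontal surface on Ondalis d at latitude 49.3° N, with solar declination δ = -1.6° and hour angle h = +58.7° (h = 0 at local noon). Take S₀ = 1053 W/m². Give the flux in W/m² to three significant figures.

cos θ_z = sin φ sin δ + cos φ cos δ cos h = -0.021168 + 0.338645 = 0.317477.
Flux = S₀ · cos θ_z = 1053 × 0.317477 = 334.3 W/m².

334 W/m²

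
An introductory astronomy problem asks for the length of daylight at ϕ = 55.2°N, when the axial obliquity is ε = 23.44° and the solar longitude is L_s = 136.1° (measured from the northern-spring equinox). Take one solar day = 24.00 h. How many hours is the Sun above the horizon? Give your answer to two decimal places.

15.25 h

Solar declination: sin δ = sin ε · sin L_s = sin 23.44° × sin 136.1° = 0.27583, so δ = +16.011°.
cos h₀ = −tan ϕ · tan δ = −tan(+55.2°) × tan(+16.011°) = -0.4129, so h₀ = 1.9964 rad = 114.39°.
Daylight = 2h₀/(2π) × 24.00 h = (1.9964/π) × 24.00 = 15.25 h.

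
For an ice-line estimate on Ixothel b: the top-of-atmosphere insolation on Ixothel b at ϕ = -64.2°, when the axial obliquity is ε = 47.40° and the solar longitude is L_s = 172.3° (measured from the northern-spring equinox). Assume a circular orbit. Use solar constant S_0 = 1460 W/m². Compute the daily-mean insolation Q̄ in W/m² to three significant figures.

Solar declination: sin δ = sin ε · sin L_s = sin 47.40° × sin 172.3° = 0.09863, so δ = +5.660°.
cos h₀ = −tan(-64.2°) tan(+5.660°) = 0.2050, h₀ = 1.3643 rad.
Bracket: h₀ sin ϕ sin δ + cos ϕ cos δ sin h₀ = 1.3643×-0.90032×0.09863 + 0.43523×0.99512×0.97876 = -0.121148 + 0.423907 = 0.302759.
Q̄ = (S_0/π) × [bracket] = (1460/π) × 0.302759 = 140.7 W/m².

Q̄ ≈ 141 W/m²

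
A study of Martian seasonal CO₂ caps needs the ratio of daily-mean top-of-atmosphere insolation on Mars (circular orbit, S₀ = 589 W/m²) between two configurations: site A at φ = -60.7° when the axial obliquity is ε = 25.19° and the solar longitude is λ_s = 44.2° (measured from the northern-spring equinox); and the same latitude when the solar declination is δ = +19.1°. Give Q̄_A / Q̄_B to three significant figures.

— Configuration A (φ=-60.7°):
Solar declination: sin δ = sin ε · sin λ_s = sin 25.19° × sin 44.2° = 0.29673, so δ = +17.261°.
cos H₀ = −tan(-60.7°) tan(+17.261°) = 0.5537, H₀ = 0.9840 rad.
Bracket: H₀ sin φ sin δ + cos φ cos δ sin H₀ = 0.9840×-0.87207×0.29673 + 0.48938×0.95496×0.83272 = -0.254629 + 0.389162 = 0.134533.
Q̄ = (S₀/π) × [bracket] = (589/π) × 0.134533 = 25.223 W/m².
— Configuration B (φ=-60.7°):
cos H₀ = −tan(-60.7°) tan(+19.100°) = 0.6171, H₀ = 0.9058 rad.
Bracket: H₀ sin φ sin δ + cos φ cos δ sin H₀ = 0.9058×-0.87207×0.32722 + 0.48938×0.94495×0.78691 = -0.258478 + 0.363898 = 0.105420.
Q̄ = (S₀/π) × [bracket] = (589/π) × 0.105420 = 19.765 W/m².
Ratio Q̄_A / Q̄_B = 25.223 / 19.765 = 1.276.

Q̄_A / Q̄_B ≈ 1.28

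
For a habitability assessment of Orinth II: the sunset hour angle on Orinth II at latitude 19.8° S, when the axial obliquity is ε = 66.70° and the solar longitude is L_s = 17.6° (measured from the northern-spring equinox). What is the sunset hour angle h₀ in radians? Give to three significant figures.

h₀ = 1.47 rad

Solar declination: sin δ = sin ε · sin L_s = sin 66.70° × sin 17.6° = 0.27771, so δ = +16.124°.
cos h₀ = −tan ϕ · tan δ = −tan(-19.8°) × tan(+16.124°) = 0.1041, so h₀ = 1.4665 rad = 84.03°.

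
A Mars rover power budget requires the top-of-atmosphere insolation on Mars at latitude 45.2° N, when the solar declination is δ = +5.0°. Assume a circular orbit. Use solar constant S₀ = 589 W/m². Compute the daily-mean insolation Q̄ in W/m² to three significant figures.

Q̄ ≈ 150 W/m²

cos H₀ = −tan(+45.2°) tan(+5.000°) = -0.0881, H₀ = 1.6590 rad.
Bracket: H₀ sin φ sin δ + cos φ cos δ sin H₀ = 1.6590×0.70957×0.08716 + 0.70463×0.99619×0.99611 = 0.102603 + 0.699215 = 0.801818.
Q̄ = (S₀/π) × [bracket] = (589/π) × 0.801818 = 150.3 W/m².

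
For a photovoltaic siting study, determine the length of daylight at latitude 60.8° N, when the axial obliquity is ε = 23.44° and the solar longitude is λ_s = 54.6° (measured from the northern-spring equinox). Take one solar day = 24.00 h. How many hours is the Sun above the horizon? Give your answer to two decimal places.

Solar declination: sin δ = sin ε · sin λ_s = sin 23.44° × sin 54.6° = 0.32425, so δ = +18.920°.
cos H₀ = −tan φ · tan δ = −tan(+60.8°) × tan(+18.920°) = -0.6133, so H₀ = 2.2310 rad = 127.83°.
Daylight = 2H₀/(2π) × 24.00 h = (2.2310/π) × 24.00 = 17.04 h.

17.04 h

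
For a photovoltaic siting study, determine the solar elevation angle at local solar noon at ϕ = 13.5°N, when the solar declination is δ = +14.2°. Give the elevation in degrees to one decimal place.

89.3°

At local noon the hour angle is zero, so the zenith angle equals |ϕ − δ| = |+13.5° − (+14.200°)| = 0.700°.
Elevation = 90° − 0.700° = 89.3°.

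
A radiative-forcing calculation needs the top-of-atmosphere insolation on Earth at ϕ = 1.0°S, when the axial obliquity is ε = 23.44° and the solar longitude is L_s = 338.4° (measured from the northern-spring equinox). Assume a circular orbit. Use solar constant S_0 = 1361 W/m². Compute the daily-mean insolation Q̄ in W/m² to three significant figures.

Solar declination: sin δ = sin ε · sin L_s = sin 23.44° × sin 338.4° = -0.14644, so δ = -8.420°.
cos h₀ = −tan(-1.0°) tan(-8.420°) = -0.0026, h₀ = 1.5734 rad.
Bracket: h₀ sin ϕ sin δ + cos ϕ cos δ sin h₀ = 1.5734×-0.01745×-0.14644 + 0.99985×0.98922×1.00000 = 0.004021 + 0.989072 = 0.993093.
Q̄ = (S_0/π) × [bracket] = (1361/π) × 0.993093 = 430.2 W/m².

Q̄ ≈ 430 W/m²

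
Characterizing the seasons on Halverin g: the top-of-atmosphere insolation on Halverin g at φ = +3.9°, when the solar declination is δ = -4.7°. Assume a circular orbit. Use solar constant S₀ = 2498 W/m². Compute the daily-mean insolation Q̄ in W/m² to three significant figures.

cos H₀ = −tan(+3.9°) tan(-4.700°) = 0.0056, H₀ = 1.5652 rad.
Bracket: H₀ sin φ sin δ + cos φ cos δ sin H₀ = 1.5652×0.06802×-0.08194 + 0.99768×0.99664×0.99998 = -0.008724 + 0.994308 = 0.985584.
Q̄ = (S₀/π) × [bracket] = (2498/π) × 0.985584 = 783.7 W/m².

Q̄ ≈ 784 W/m²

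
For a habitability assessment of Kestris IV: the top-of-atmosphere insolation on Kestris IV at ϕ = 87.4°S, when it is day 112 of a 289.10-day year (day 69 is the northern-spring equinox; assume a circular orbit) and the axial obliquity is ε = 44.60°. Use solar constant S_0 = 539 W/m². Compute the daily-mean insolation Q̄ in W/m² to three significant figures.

Q̄ ≈ 0.00 W/m²

Solar longitude: L_s = 360° × (112 − 69)/289.10 = 53.545°.
sin δ = sin 44.60° × sin 53.545° = 0.56476, so δ = +34.386°.
cos h₀ = −tan(-87.4°) tan(+34.386°) = 15.0705 ≥ 1 ⇒ polar night, h₀ = 0 and Q̄ = 0.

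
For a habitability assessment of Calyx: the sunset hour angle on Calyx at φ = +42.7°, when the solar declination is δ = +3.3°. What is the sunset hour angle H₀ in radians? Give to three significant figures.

H₀ = 1.62 rad

cos H₀ = −tan φ · tan δ = −tan(+42.7°) × tan(+3.300°) = -0.0532, so H₀ = 1.6240 rad = 93.05°.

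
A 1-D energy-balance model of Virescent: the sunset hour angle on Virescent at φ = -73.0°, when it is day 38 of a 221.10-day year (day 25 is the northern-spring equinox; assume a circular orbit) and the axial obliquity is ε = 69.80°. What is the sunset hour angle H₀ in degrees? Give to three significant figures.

H₀ = 0.00°

Solar longitude: λ_s = 360° × (38 − 25)/221.10 = 21.167°.
sin δ = sin 69.80° × sin 21.167° = 0.33888, so δ = +19.808°.
cos H₀ = −tan φ · tan δ = 1.1781 ≥ 1, so the host star never rises (polar night) and H₀ = 0.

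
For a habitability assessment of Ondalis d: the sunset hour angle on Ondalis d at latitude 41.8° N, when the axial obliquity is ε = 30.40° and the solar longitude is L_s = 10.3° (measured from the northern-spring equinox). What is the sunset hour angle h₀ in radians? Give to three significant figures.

h₀ = 1.65 rad

Solar declination: sin δ = sin ε · sin L_s = sin 30.40° × sin 10.3° = 0.09048, so δ = +5.191°.
cos h₀ = −tan ϕ · tan δ = −tan(+41.8°) × tan(+5.191°) = -0.0812, so h₀ = 1.6521 rad = 94.66°.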